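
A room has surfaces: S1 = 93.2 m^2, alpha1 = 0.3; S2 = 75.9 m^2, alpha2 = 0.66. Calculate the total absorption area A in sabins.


Given surfaces:
  Surface 1: 93.2 * 0.3 = 27.96
  Surface 2: 75.9 * 0.66 = 50.094
Formula: A = sum(Si * alpha_i)
A = 27.96 + 50.094
A = 78.05

78.05 sabins


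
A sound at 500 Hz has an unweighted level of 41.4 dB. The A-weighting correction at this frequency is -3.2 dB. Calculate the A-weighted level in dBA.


Given values:
  SPL = 41.4 dB
  A-weighting at 500 Hz = -3.2 dB
Formula: L_A = SPL + A_weight
L_A = 41.4 + (-3.2)
L_A = 38.2

38.2 dBA


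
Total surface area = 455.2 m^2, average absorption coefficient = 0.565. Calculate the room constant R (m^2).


Given values:
  S = 455.2 m^2, alpha = 0.565
Formula: R = S * alpha / (1 - alpha)
Numerator: 455.2 * 0.565 = 257.188
Denominator: 1 - 0.565 = 0.435
R = 257.188 / 0.435 = 591.24

591.24 m^2


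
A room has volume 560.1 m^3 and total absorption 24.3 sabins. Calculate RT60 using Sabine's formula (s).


Given values:
  V = 560.1 m^3
  A = 24.3 sabins
Formula: RT60 = 0.161 * V / A
Numerator: 0.161 * 560.1 = 90.1761
RT60 = 90.1761 / 24.3 = 3.711

3.711 s


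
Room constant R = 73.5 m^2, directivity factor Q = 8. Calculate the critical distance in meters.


Given values:
  R = 73.5 m^2, Q = 8
Formula: d_c = 0.141 * sqrt(Q * R)
Compute Q * R = 8 * 73.5 = 588.0
Compute sqrt(588.0) = 24.2487
d_c = 0.141 * 24.2487 = 3.419

3.419 m


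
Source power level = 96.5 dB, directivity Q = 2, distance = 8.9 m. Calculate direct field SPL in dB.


Given values:
  Lw = 96.5 dB, Q = 2, r = 8.9 m
Formula: SPL = Lw + 10 * log10(Q / (4 * pi * r^2))
Compute 4 * pi * r^2 = 4 * pi * 8.9^2 = 995.3822
Compute Q / denom = 2 / 995.3822 = 0.00200928
Compute 10 * log10(0.00200928) = -26.9696
SPL = 96.5 + (-26.9696) = 69.53

69.53 dB


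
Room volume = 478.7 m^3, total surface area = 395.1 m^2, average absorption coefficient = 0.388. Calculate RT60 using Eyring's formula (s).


Given values:
  V = 478.7 m^3, S = 395.1 m^2, alpha = 0.388
Formula: RT60 = 0.161 * V / (-S * ln(1 - alpha))
Compute ln(1 - 0.388) = ln(0.612) = -0.491023
Denominator: -395.1 * -0.491023 = 194.0032
Numerator: 0.161 * 478.7 = 77.0707
RT60 = 77.0707 / 194.0032 = 0.397

0.397 s


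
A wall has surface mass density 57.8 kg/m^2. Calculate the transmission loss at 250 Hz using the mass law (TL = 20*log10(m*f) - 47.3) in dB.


Given values:
  m = 57.8 kg/m^2, f = 250 Hz
Formula: TL = 20 * log10(m * f) - 47.3
Compute m * f = 57.8 * 250 = 14450.0
Compute log10(14450.0) = 4.159868
Compute 20 * 4.159868 = 83.1974
TL = 83.1974 - 47.3 = 35.9

35.9 dB


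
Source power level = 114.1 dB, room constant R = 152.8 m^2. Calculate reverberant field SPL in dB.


Given values:
  Lw = 114.1 dB, R = 152.8 m^2
Formula: SPL = Lw + 10 * log10(4 / R)
Compute 4 / R = 4 / 152.8 = 0.026178
Compute 10 * log10(0.026178) = -15.8206
SPL = 114.1 + (-15.8206) = 98.28

98.28 dB


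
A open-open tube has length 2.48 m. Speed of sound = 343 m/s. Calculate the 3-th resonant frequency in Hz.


Given values:
  Tube type: open-open, L = 2.48 m, c = 343 m/s, n = 3
Formula: f_n = n * c / (2 * L)
Compute 2 * L = 2 * 2.48 = 4.96
f = 3 * 343 / 4.96
f = 207.46

207.46 Hz


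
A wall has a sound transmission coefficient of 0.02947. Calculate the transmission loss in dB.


Given values:
  tau = 0.02947
Formula: TL = 10 * log10(1 / tau)
Compute 1 / tau = 1 / 0.02947 = 33.9328
Compute log10(33.9328) = 1.53062
TL = 10 * 1.53062 = 15.31

15.31 dB


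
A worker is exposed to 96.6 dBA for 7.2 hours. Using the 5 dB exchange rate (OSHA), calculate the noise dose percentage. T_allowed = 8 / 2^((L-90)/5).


Given values:
  L = 96.6 dBA, T = 7.2 hours
Formula: T_allowed = 8 / 2^((L - 90) / 5)
Compute exponent: (96.6 - 90) / 5 = 1.32
Compute 2^(1.32) = 2.496661
T_allowed = 8 / 2.496661 = 3.20428 hours
Dose = (T / T_allowed) * 100
Dose = (7.2 / 3.20428) * 100 = 224.7

224.7 %


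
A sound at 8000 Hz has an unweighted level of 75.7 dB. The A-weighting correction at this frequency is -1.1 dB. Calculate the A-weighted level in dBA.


Given values:
  SPL = 75.7 dB
  A-weighting at 8000 Hz = -1.1 dB
Formula: L_A = SPL + A_weight
L_A = 75.7 + (-1.1)
L_A = 74.6

74.6 dBA


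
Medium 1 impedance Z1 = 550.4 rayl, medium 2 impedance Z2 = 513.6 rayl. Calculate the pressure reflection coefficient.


Given values:
  Z1 = 550.4 rayl, Z2 = 513.6 rayl
Formula: R = (Z2 - Z1) / (Z2 + Z1)
Numerator: Z2 - Z1 = 513.6 - 550.4 = -36.8
Denominator: Z2 + Z1 = 513.6 + 550.4 = 1064.0
R = -36.8 / 1064.0 = -0.0346

-0.0346


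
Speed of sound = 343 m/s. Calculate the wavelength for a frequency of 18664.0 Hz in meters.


Given values:
  c = 343 m/s, f = 18664.0 Hz
Formula: lambda = c / f
lambda = 343 / 18664.0
lambda = 0.0184

0.0184 m


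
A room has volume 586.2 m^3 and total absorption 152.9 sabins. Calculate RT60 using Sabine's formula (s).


Given values:
  V = 586.2 m^3
  A = 152.9 sabins
Formula: RT60 = 0.161 * V / A
Numerator: 0.161 * 586.2 = 94.3782
RT60 = 94.3782 / 152.9 = 0.617

0.617 s


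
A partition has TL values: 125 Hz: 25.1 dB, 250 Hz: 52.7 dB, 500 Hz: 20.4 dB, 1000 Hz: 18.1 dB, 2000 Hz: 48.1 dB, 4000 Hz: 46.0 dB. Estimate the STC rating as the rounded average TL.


Given TL values at each frequency:
  125 Hz: 25.1 dB
  250 Hz: 52.7 dB
  500 Hz: 20.4 dB
  1000 Hz: 18.1 dB
  2000 Hz: 48.1 dB
  4000 Hz: 46.0 dB
Formula: STC ~ round(average of TL values)
Sum = 25.1 + 52.7 + 20.4 + 18.1 + 48.1 + 46.0 = 210.4
Average = 210.4 / 6 = 35.07
Rounded: 35

35


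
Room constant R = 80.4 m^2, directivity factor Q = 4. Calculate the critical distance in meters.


Given values:
  R = 80.4 m^2, Q = 4
Formula: d_c = 0.141 * sqrt(Q * R)
Compute Q * R = 4 * 80.4 = 321.6
Compute sqrt(321.6) = 17.9332
d_c = 0.141 * 17.9332 = 2.529

2.529 m


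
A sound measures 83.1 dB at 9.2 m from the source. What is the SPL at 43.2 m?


Given values:
  SPL1 = 83.1 dB, r1 = 9.2 m, r2 = 43.2 m
Formula: SPL2 = SPL1 - 20 * log10(r2 / r1)
Compute ratio: r2 / r1 = 43.2 / 9.2 = 4.6957
Compute log10: log10(4.6957) = 0.6717
Compute drop: 20 * 0.6717 = 13.434
SPL2 = 83.1 - 13.434 = 69.67

69.67 dB


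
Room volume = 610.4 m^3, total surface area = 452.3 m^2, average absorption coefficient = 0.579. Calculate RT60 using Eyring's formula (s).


Given values:
  V = 610.4 m^3, S = 452.3 m^2, alpha = 0.579
Formula: RT60 = 0.161 * V / (-S * ln(1 - alpha))
Compute ln(1 - 0.579) = ln(0.421) = -0.865122
Denominator: -452.3 * -0.865122 = 391.2947
Numerator: 0.161 * 610.4 = 98.2744
RT60 = 98.2744 / 391.2947 = 0.251

0.251 s


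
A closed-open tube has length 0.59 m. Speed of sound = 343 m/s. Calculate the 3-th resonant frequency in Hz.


Given values:
  Tube type: closed-open, L = 0.59 m, c = 343 m/s, n = 3
Formula: f_n = (2n - 1) * c / (4 * L)
Compute 2n - 1 = 2*3 - 1 = 5
Compute 4 * L = 4 * 0.59 = 2.36
f = 5 * 343 / 2.36
f = 726.69

726.69 Hz


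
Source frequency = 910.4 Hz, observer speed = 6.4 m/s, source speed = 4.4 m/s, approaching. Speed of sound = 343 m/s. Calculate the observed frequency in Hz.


Given values:
  f_s = 910.4 Hz, v_o = 6.4 m/s, v_s = 4.4 m/s
  Direction: approaching
Formula: f_o = f_s * (c + v_o) / (c - v_s)
Numerator: c + v_o = 343 + 6.4 = 349.4
Denominator: c - v_s = 343 - 4.4 = 338.6
f_o = 910.4 * 349.4 / 338.6 = 939.44

939.44 Hz


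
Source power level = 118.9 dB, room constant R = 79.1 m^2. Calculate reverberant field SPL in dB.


Given values:
  Lw = 118.9 dB, R = 79.1 m^2
Formula: SPL = Lw + 10 * log10(4 / R)
Compute 4 / R = 4 / 79.1 = 0.050569
Compute 10 * log10(0.050569) = -12.9612
SPL = 118.9 + (-12.9612) = 105.94

105.94 dB


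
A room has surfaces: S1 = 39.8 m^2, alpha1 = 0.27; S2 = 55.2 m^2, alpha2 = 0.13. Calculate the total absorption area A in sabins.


Given surfaces:
  Surface 1: 39.8 * 0.27 = 10.746
  Surface 2: 55.2 * 0.13 = 7.176
Formula: A = sum(Si * alpha_i)
A = 10.746 + 7.176
A = 17.92

17.92 sabins


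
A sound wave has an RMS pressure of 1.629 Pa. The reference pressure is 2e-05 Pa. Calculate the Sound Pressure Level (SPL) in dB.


Given values:
  p = 1.629 Pa
  p_ref = 2e-05 Pa
Formula: SPL = 20 * log10(p / p_ref)
Compute ratio: p / p_ref = 1.629 / 2e-05 = 81450
Compute log10: log10(81450) = 4.910891
Multiply: SPL = 20 * 4.910891 = 98.22

98.22 dB


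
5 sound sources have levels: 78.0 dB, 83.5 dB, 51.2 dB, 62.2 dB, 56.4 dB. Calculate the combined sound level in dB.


Formula: L_total = 10 * log10( sum(10^(Li/10)) )
  Source 1: 10^(78.0/10) = 63095734.448
  Source 2: 10^(83.5/10) = 223872113.8568
  Source 3: 10^(51.2/10) = 131825.6739
  Source 4: 10^(62.2/10) = 1659586.9074
  Source 5: 10^(56.4/10) = 436515.8322
Sum of linear values = 289195776.7183
L_total = 10 * log10(289195776.7183) = 84.61

84.61 dB


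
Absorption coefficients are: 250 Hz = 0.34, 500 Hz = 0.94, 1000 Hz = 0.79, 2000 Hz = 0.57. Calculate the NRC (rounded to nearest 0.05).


Given values:
  a_250 = 0.34, a_500 = 0.94
  a_1000 = 0.79, a_2000 = 0.57
Formula: NRC = (a250 + a500 + a1000 + a2000) / 4
Sum = 0.34 + 0.94 + 0.79 + 0.57 = 2.64
NRC = 2.64 / 4 = 0.66
Rounded to nearest 0.05: 0.65

0.65


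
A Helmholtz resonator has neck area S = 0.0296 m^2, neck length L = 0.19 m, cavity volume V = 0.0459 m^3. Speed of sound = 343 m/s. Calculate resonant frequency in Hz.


Given values:
  S = 0.0296 m^2, L = 0.19 m, V = 0.0459 m^3, c = 343 m/s
Formula: f = (c / (2*pi)) * sqrt(S / (V * L))
Compute V * L = 0.0459 * 0.19 = 0.008721
Compute S / (V * L) = 0.0296 / 0.008721 = 3.3941
Compute sqrt(3.3941) = 1.842308
Compute c / (2*pi) = 343 / 6.283185 = 54.590148
f = 54.590148 * 1.842308 = 100.57

100.57 Hz


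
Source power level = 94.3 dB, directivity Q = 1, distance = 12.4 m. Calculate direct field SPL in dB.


Given values:
  Lw = 94.3 dB, Q = 1, r = 12.4 m
Formula: SPL = Lw + 10 * log10(Q / (4 * pi * r^2))
Compute 4 * pi * r^2 = 4 * pi * 12.4^2 = 1932.2051
Compute Q / denom = 1 / 1932.2051 = 0.00051754
Compute 10 * log10(0.00051754) = -32.8606
SPL = 94.3 + (-32.8606) = 61.44

61.44 dB


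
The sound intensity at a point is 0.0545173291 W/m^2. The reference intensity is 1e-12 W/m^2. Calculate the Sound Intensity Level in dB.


Given values:
  I = 0.0545173291 W/m^2
  I_ref = 1e-12 W/m^2
Formula: SIL = 10 * log10(I / I_ref)
Compute ratio: I / I_ref = 54517329100
Compute log10: log10(54517329100) = 10.736535
Multiply: SIL = 10 * 10.736535 = 107.37

107.37 dB


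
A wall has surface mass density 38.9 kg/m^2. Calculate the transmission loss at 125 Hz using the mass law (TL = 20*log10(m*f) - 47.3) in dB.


Given values:
  m = 38.9 kg/m^2, f = 125 Hz
Formula: TL = 20 * log10(m * f) - 47.3
Compute m * f = 38.9 * 125 = 4862.5
Compute log10(4862.5) = 3.68686
Compute 20 * 3.68686 = 73.7372
TL = 73.7372 - 47.3 = 26.44

26.44 dB


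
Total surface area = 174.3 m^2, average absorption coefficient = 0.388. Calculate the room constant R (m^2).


Given values:
  S = 174.3 m^2, alpha = 0.388
Formula: R = S * alpha / (1 - alpha)
Numerator: 174.3 * 0.388 = 67.6284
Denominator: 1 - 0.388 = 0.612
R = 67.6284 / 0.612 = 110.5

110.5 m^2


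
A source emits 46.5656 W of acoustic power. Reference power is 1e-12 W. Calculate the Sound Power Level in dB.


Given values:
  W = 46.5656 W
  W_ref = 1e-12 W
Formula: SWL = 10 * log10(W / W_ref)
Compute ratio: W / W_ref = 46565600000000
Compute log10: log10(46565600000000) = 13.668065
Multiply: SWL = 10 * 13.668065 = 136.68

136.68 dB


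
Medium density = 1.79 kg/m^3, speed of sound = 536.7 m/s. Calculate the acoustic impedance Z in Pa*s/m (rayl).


Given values:
  rho = 1.79 kg/m^3
  c = 536.7 m/s
Formula: Z = rho * c
Z = 1.79 * 536.7
Z = 960.69

960.69 rayl


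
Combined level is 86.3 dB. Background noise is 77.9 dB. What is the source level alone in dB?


Given values:
  L_total = 86.3 dB, L_bg = 77.9 dB
Formula: L_source = 10 * log10(10^(L_total/10) - 10^(L_bg/10))
Convert to linear:
  10^(86.3/10) = 426579518.8016
  10^(77.9/10) = 61659500.1861
Difference: 426579518.8016 - 61659500.1861 = 364920018.6155
L_source = 10 * log10(364920018.6155) = 85.62

85.62 dB


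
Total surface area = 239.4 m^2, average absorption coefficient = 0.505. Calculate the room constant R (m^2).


Given values:
  S = 239.4 m^2, alpha = 0.505
Formula: R = S * alpha / (1 - alpha)
Numerator: 239.4 * 0.505 = 120.897
Denominator: 1 - 0.505 = 0.495
R = 120.897 / 0.495 = 244.24

244.24 m^2


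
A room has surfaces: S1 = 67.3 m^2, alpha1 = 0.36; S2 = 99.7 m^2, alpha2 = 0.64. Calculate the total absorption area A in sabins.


Given surfaces:
  Surface 1: 67.3 * 0.36 = 24.228
  Surface 2: 99.7 * 0.64 = 63.808
Formula: A = sum(Si * alpha_i)
A = 24.228 + 63.808
A = 88.04

88.04 sabins


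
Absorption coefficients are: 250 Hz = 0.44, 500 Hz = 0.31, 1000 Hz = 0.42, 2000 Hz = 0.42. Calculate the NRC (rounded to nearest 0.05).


Given values:
  a_250 = 0.44, a_500 = 0.31
  a_1000 = 0.42, a_2000 = 0.42
Formula: NRC = (a250 + a500 + a1000 + a2000) / 4
Sum = 0.44 + 0.31 + 0.42 + 0.42 = 1.59
NRC = 1.59 / 4 = 0.3975
Rounded to nearest 0.05: 0.4

0.4


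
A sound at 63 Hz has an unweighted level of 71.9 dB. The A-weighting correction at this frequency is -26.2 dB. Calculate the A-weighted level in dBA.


Given values:
  SPL = 71.9 dB
  A-weighting at 63 Hz = -26.2 dB
Formula: L_A = SPL + A_weight
L_A = 71.9 + (-26.2)
L_A = 45.7

45.7 dBA


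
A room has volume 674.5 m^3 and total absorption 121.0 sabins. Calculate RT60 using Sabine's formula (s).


Given values:
  V = 674.5 m^3
  A = 121.0 sabins
Formula: RT60 = 0.161 * V / A
Numerator: 0.161 * 674.5 = 108.5945
RT60 = 108.5945 / 121.0 = 0.897

0.897 s


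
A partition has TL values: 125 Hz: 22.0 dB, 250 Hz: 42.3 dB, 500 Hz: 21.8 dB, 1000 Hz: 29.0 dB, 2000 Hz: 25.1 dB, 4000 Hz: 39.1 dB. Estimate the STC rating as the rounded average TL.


Given TL values at each frequency:
  125 Hz: 22.0 dB
  250 Hz: 42.3 dB
  500 Hz: 21.8 dB
  1000 Hz: 29.0 dB
  2000 Hz: 25.1 dB
  4000 Hz: 39.1 dB
Formula: STC ~ round(average of TL values)
Sum = 22.0 + 42.3 + 21.8 + 29.0 + 25.1 + 39.1 = 179.3
Average = 179.3 / 6 = 29.88
Rounded: 30

30


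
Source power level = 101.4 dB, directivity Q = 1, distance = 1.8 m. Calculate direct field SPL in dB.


Given values:
  Lw = 101.4 dB, Q = 1, r = 1.8 m
Formula: SPL = Lw + 10 * log10(Q / (4 * pi * r^2))
Compute 4 * pi * r^2 = 4 * pi * 1.8^2 = 40.715
Compute Q / denom = 1 / 40.715 = 0.02456097
Compute 10 * log10(0.02456097) = -16.0975
SPL = 101.4 + (-16.0975) = 85.3

85.3 dB


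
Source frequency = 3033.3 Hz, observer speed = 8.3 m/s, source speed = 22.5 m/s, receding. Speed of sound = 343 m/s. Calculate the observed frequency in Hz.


Given values:
  f_s = 3033.3 Hz, v_o = 8.3 m/s, v_s = 22.5 m/s
  Direction: receding
Formula: f_o = f_s * (c - v_o) / (c + v_s)
Numerator: c - v_o = 343 - 8.3 = 334.7
Denominator: c + v_s = 343 + 22.5 = 365.5
f_o = 3033.3 * 334.7 / 365.5 = 2777.69

2777.69 Hz


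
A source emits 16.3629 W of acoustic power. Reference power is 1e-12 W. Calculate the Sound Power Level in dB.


Given values:
  W = 16.3629 W
  W_ref = 1e-12 W
Formula: SWL = 10 * log10(W / W_ref)
Compute ratio: W / W_ref = 16362900000000
Compute log10: log10(16362900000000) = 13.21386
Multiply: SWL = 10 * 13.21386 = 132.14

132.14 dB


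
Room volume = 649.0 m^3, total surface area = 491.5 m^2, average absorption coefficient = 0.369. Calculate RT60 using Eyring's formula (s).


Given values:
  V = 649.0 m^3, S = 491.5 m^2, alpha = 0.369
Formula: RT60 = 0.161 * V / (-S * ln(1 - alpha))
Compute ln(1 - 0.369) = ln(0.631) = -0.460449
Denominator: -491.5 * -0.460449 = 226.3107
Numerator: 0.161 * 649.0 = 104.489
RT60 = 104.489 / 226.3107 = 0.462

0.462 s


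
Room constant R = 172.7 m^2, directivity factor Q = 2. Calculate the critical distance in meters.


Given values:
  R = 172.7 m^2, Q = 2
Formula: d_c = 0.141 * sqrt(Q * R)
Compute Q * R = 2 * 172.7 = 345.4
Compute sqrt(345.4) = 18.5849
d_c = 0.141 * 18.5849 = 2.62

2.62 m


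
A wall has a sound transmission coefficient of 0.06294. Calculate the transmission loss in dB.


Given values:
  tau = 0.06294
Formula: TL = 10 * log10(1 / tau)
Compute 1 / tau = 1 / 0.06294 = 15.8881
Compute log10(15.8881) = 1.201072
TL = 10 * 1.201072 = 12.01

12.01 dB


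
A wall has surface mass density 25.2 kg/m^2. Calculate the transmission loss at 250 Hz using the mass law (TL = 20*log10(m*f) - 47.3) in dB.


Given values:
  m = 25.2 kg/m^2, f = 250 Hz
Formula: TL = 20 * log10(m * f) - 47.3
Compute m * f = 25.2 * 250 = 6300.0
Compute log10(6300.0) = 3.799341
Compute 20 * 3.799341 = 75.9868
TL = 75.9868 - 47.3 = 28.69

28.69 dB


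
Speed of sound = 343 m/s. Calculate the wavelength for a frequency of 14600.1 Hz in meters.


Given values:
  c = 343 m/s, f = 14600.1 Hz
Formula: lambda = c / f
lambda = 343 / 14600.1
lambda = 0.0235

0.0235 m


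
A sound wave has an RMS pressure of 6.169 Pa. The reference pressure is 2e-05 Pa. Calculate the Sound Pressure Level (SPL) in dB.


Given values:
  p = 6.169 Pa
  p_ref = 2e-05 Pa
Formula: SPL = 20 * log10(p / p_ref)
Compute ratio: p / p_ref = 6.169 / 2e-05 = 308450
Compute log10: log10(308450) = 5.489185
Multiply: SPL = 20 * 5.489185 = 109.78

109.78 dB


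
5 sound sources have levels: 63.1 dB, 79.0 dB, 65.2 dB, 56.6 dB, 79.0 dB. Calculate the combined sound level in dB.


Formula: L_total = 10 * log10( sum(10^(Li/10)) )
  Source 1: 10^(63.1/10) = 2041737.9447
  Source 2: 10^(79.0/10) = 79432823.4724
  Source 3: 10^(65.2/10) = 3311311.2148
  Source 4: 10^(56.6/10) = 457088.1896
  Source 5: 10^(79.0/10) = 79432823.4724
Sum of linear values = 164675784.2939
L_total = 10 * log10(164675784.2939) = 82.17

82.17 dB


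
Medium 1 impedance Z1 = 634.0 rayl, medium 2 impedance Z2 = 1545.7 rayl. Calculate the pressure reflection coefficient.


Given values:
  Z1 = 634.0 rayl, Z2 = 1545.7 rayl
Formula: R = (Z2 - Z1) / (Z2 + Z1)
Numerator: Z2 - Z1 = 1545.7 - 634.0 = 911.7
Denominator: Z2 + Z1 = 1545.7 + 634.0 = 2179.7
R = 911.7 / 2179.7 = 0.4183

0.4183


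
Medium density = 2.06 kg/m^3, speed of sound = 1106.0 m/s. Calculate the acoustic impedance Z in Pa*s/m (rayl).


Given values:
  rho = 2.06 kg/m^3
  c = 1106.0 m/s
Formula: Z = rho * c
Z = 2.06 * 1106.0
Z = 2278.36

2278.36 rayl


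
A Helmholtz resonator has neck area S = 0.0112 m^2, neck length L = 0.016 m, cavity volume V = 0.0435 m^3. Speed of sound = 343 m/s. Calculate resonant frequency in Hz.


Given values:
  S = 0.0112 m^2, L = 0.016 m, V = 0.0435 m^3, c = 343 m/s
Formula: f = (c / (2*pi)) * sqrt(S / (V * L))
Compute V * L = 0.0435 * 0.016 = 0.000696
Compute S / (V * L) = 0.0112 / 0.000696 = 16.092
Compute sqrt(16.092) = 4.011484
Compute c / (2*pi) = 343 / 6.283185 = 54.590148
f = 54.590148 * 4.011484 = 218.99

218.99 Hz


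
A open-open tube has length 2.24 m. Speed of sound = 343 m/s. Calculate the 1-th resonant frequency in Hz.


Given values:
  Tube type: open-open, L = 2.24 m, c = 343 m/s, n = 1
Formula: f_n = n * c / (2 * L)
Compute 2 * L = 2 * 2.24 = 4.48
f = 1 * 343 / 4.48
f = 76.56

76.56 Hz


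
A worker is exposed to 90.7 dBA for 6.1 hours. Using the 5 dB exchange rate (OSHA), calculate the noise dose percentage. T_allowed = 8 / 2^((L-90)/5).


Given values:
  L = 90.7 dBA, T = 6.1 hours
Formula: T_allowed = 8 / 2^((L - 90) / 5)
Compute exponent: (90.7 - 90) / 5 = 0.14
Compute 2^(0.14) = 1.101905
T_allowed = 8 / 1.101905 = 7.260154 hours
Dose = (T / T_allowed) * 100
Dose = (6.1 / 7.260154) * 100 = 84.02

84.02 %


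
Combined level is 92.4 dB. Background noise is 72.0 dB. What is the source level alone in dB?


Given values:
  L_total = 92.4 dB, L_bg = 72.0 dB
Formula: L_source = 10 * log10(10^(L_total/10) - 10^(L_bg/10))
Convert to linear:
  10^(92.4/10) = 1737800828.7494
  10^(72.0/10) = 15848931.9246
Difference: 1737800828.7494 - 15848931.9246 = 1721951896.8248
L_source = 10 * log10(1721951896.8248) = 92.36

92.36 dB


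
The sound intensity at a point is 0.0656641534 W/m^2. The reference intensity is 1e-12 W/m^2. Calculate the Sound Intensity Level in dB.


Given values:
  I = 0.0656641534 W/m^2
  I_ref = 1e-12 W/m^2
Formula: SIL = 10 * log10(I / I_ref)
Compute ratio: I / I_ref = 65664153400
Compute log10: log10(65664153400) = 10.817328
Multiply: SIL = 10 * 10.817328 = 108.17

108.17 dB


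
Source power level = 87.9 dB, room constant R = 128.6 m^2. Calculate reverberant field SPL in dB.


Given values:
  Lw = 87.9 dB, R = 128.6 m^2
Formula: SPL = Lw + 10 * log10(4 / R)
Compute 4 / R = 4 / 128.6 = 0.031104
Compute 10 * log10(0.031104) = -15.0718
SPL = 87.9 + (-15.0718) = 72.83

72.83 dB


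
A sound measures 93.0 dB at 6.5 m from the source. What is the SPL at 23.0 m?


Given values:
  SPL1 = 93.0 dB, r1 = 6.5 m, r2 = 23.0 m
Formula: SPL2 = SPL1 - 20 * log10(r2 / r1)
Compute ratio: r2 / r1 = 23.0 / 6.5 = 3.5385
Compute log10: log10(3.5385) = 0.548819
Compute drop: 20 * 0.548819 = 10.9764
SPL2 = 93.0 - 10.9764 = 82.02

82.02 dB


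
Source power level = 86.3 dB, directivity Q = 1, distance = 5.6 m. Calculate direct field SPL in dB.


Given values:
  Lw = 86.3 dB, Q = 1, r = 5.6 m
Formula: SPL = Lw + 10 * log10(Q / (4 * pi * r^2))
Compute 4 * pi * r^2 = 4 * pi * 5.6^2 = 394.0814
Compute Q / denom = 1 / 394.0814 = 0.00253755
Compute 10 * log10(0.00253755) = -25.9559
SPL = 86.3 + (-25.9559) = 60.34

60.34 dB


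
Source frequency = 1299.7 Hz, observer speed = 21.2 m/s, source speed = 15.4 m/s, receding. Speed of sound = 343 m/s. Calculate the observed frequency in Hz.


Given values:
  f_s = 1299.7 Hz, v_o = 21.2 m/s, v_s = 15.4 m/s
  Direction: receding
Formula: f_o = f_s * (c - v_o) / (c + v_s)
Numerator: c - v_o = 343 - 21.2 = 321.8
Denominator: c + v_s = 343 + 15.4 = 358.4
f_o = 1299.7 * 321.8 / 358.4 = 1166.97

1166.97 Hz


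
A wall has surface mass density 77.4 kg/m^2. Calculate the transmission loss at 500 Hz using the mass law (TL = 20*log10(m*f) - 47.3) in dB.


Given values:
  m = 77.4 kg/m^2, f = 500 Hz
Formula: TL = 20 * log10(m * f) - 47.3
Compute m * f = 77.4 * 500 = 38700.0
Compute log10(38700.0) = 4.587711
Compute 20 * 4.587711 = 91.7542
TL = 91.7542 - 47.3 = 44.45

44.45 dB


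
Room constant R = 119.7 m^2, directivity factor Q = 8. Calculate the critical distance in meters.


Given values:
  R = 119.7 m^2, Q = 8
Formula: d_c = 0.141 * sqrt(Q * R)
Compute Q * R = 8 * 119.7 = 957.6
Compute sqrt(957.6) = 30.9451
d_c = 0.141 * 30.9451 = 4.363

4.363 m


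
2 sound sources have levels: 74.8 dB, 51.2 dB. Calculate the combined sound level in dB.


Formula: L_total = 10 * log10( sum(10^(Li/10)) )
  Source 1: 10^(74.8/10) = 30199517.204
  Source 2: 10^(51.2/10) = 131825.6739
Sum of linear values = 30331342.8779
L_total = 10 * log10(30331342.8779) = 74.82

74.82 dB


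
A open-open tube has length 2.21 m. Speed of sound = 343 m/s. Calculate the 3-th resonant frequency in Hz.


Given values:
  Tube type: open-open, L = 2.21 m, c = 343 m/s, n = 3
Formula: f_n = n * c / (2 * L)
Compute 2 * L = 2 * 2.21 = 4.42
f = 3 * 343 / 4.42
f = 232.81

232.81 Hz


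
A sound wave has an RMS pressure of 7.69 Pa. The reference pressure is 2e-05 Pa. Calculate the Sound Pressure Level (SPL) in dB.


Given values:
  p = 7.69 Pa
  p_ref = 2e-05 Pa
Formula: SPL = 20 * log10(p / p_ref)
Compute ratio: p / p_ref = 7.69 / 2e-05 = 384500
Compute log10: log10(384500) = 5.584896
Multiply: SPL = 20 * 5.584896 = 111.7

111.7 dB


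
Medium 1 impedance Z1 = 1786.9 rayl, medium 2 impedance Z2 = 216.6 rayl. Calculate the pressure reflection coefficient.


Given values:
  Z1 = 1786.9 rayl, Z2 = 216.6 rayl
Formula: R = (Z2 - Z1) / (Z2 + Z1)
Numerator: Z2 - Z1 = 216.6 - 1786.9 = -1570.3
Denominator: Z2 + Z1 = 216.6 + 1786.9 = 2003.5
R = -1570.3 / 2003.5 = -0.7838

-0.7838


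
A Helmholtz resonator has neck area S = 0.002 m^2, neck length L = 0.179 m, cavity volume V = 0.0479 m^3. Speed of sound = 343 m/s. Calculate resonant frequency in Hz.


Given values:
  S = 0.002 m^2, L = 0.179 m, V = 0.0479 m^3, c = 343 m/s
Formula: f = (c / (2*pi)) * sqrt(S / (V * L))
Compute V * L = 0.0479 * 0.179 = 0.0085741
Compute S / (V * L) = 0.002 / 0.0085741 = 0.2333
Compute sqrt(0.2333) = 0.483011
Compute c / (2*pi) = 343 / 6.283185 = 54.590148
f = 54.590148 * 0.483011 = 26.37

26.37 Hz


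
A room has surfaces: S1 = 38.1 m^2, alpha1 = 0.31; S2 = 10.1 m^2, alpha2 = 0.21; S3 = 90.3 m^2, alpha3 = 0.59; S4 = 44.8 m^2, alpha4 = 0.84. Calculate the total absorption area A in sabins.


Given surfaces:
  Surface 1: 38.1 * 0.31 = 11.811
  Surface 2: 10.1 * 0.21 = 2.121
  Surface 3: 90.3 * 0.59 = 53.277
  Surface 4: 44.8 * 0.84 = 37.632
Formula: A = sum(Si * alpha_i)
A = 11.811 + 2.121 + 53.277 + 37.632
A = 104.84

104.84 sabins


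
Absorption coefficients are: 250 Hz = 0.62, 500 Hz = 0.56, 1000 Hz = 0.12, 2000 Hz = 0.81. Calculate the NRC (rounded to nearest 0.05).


Given values:
  a_250 = 0.62, a_500 = 0.56
  a_1000 = 0.12, a_2000 = 0.81
Formula: NRC = (a250 + a500 + a1000 + a2000) / 4
Sum = 0.62 + 0.56 + 0.12 + 0.81 = 2.11
NRC = 2.11 / 4 = 0.5275
Rounded to nearest 0.05: 0.55

0.55


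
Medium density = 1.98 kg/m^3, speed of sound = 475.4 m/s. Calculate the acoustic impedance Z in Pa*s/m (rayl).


Given values:
  rho = 1.98 kg/m^3
  c = 475.4 m/s
Formula: Z = rho * c
Z = 1.98 * 475.4
Z = 941.29

941.29 rayl


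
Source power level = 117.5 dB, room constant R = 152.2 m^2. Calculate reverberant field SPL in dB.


Given values:
  Lw = 117.5 dB, R = 152.2 m^2
Formula: SPL = Lw + 10 * log10(4 / R)
Compute 4 / R = 4 / 152.2 = 0.026281
Compute 10 * log10(0.026281) = -15.8036
SPL = 117.5 + (-15.8036) = 101.7

101.7 dB


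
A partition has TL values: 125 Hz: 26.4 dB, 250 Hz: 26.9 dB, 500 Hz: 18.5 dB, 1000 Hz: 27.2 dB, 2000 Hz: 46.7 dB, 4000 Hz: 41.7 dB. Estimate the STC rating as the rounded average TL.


Given TL values at each frequency:
  125 Hz: 26.4 dB
  250 Hz: 26.9 dB
  500 Hz: 18.5 dB
  1000 Hz: 27.2 dB
  2000 Hz: 46.7 dB
  4000 Hz: 41.7 dB
Formula: STC ~ round(average of TL values)
Sum = 26.4 + 26.9 + 18.5 + 27.2 + 46.7 + 41.7 = 187.4
Average = 187.4 / 6 = 31.23
Rounded: 31

31


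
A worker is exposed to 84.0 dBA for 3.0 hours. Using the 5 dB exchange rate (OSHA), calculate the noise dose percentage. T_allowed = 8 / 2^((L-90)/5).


Given values:
  L = 84.0 dBA, T = 3.0 hours
Formula: T_allowed = 8 / 2^((L - 90) / 5)
Compute exponent: (84.0 - 90) / 5 = -1.2
Compute 2^(-1.2) = 0.435275
T_allowed = 8 / 0.435275 = 18.379186 hours
Dose = (T / T_allowed) * 100
Dose = (3.0 / 18.379186) * 100 = 16.32

16.32 %


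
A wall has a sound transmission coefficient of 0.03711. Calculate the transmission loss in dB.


Given values:
  tau = 0.03711
Formula: TL = 10 * log10(1 / tau)
Compute 1 / tau = 1 / 0.03711 = 26.9469
Compute log10(26.9469) = 1.430509
TL = 10 * 1.430509 = 14.31

14.31 dB


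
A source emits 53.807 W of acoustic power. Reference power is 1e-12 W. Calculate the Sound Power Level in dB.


Given values:
  W = 53.807 W
  W_ref = 1e-12 W
Formula: SWL = 10 * log10(W / W_ref)
Compute ratio: W / W_ref = 53807000000000
Compute log10: log10(53807000000000) = 13.730839
Multiply: SWL = 10 * 13.730839 = 137.31

137.31 dB


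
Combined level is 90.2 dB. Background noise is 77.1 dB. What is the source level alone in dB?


Given values:
  L_total = 90.2 dB, L_bg = 77.1 dB
Formula: L_source = 10 * log10(10^(L_total/10) - 10^(L_bg/10))
Convert to linear:
  10^(90.2/10) = 1047128548.0509
  10^(77.1/10) = 51286138.3991
Difference: 1047128548.0509 - 51286138.3991 = 995842409.6518
L_source = 10 * log10(995842409.6518) = 89.98

89.98 dB


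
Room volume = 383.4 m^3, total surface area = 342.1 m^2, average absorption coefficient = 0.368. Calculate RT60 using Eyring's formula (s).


Given values:
  V = 383.4 m^3, S = 342.1 m^2, alpha = 0.368
Formula: RT60 = 0.161 * V / (-S * ln(1 - alpha))
Compute ln(1 - 0.368) = ln(0.632) = -0.458866
Denominator: -342.1 * -0.458866 = 156.9781
Numerator: 0.161 * 383.4 = 61.7274
RT60 = 61.7274 / 156.9781 = 0.393

0.393 s


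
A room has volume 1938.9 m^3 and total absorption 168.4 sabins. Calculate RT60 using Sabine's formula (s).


Given values:
  V = 1938.9 m^3
  A = 168.4 sabins
Formula: RT60 = 0.161 * V / A
Numerator: 0.161 * 1938.9 = 312.1629
RT60 = 312.1629 / 168.4 = 1.854

1.854 s


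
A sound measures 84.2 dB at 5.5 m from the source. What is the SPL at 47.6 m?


Given values:
  SPL1 = 84.2 dB, r1 = 5.5 m, r2 = 47.6 m
Formula: SPL2 = SPL1 - 20 * log10(r2 / r1)
Compute ratio: r2 / r1 = 47.6 / 5.5 = 8.6545
Compute log10: log10(8.6545) = 0.937242
Compute drop: 20 * 0.937242 = 18.7448
SPL2 = 84.2 - 18.7448 = 65.46

65.46 dB


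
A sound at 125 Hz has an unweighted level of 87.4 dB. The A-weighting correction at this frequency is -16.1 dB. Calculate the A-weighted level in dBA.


Given values:
  SPL = 87.4 dB
  A-weighting at 125 Hz = -16.1 dB
Formula: L_A = SPL + A_weight
L_A = 87.4 + (-16.1)
L_A = 71.3

71.3 dBA


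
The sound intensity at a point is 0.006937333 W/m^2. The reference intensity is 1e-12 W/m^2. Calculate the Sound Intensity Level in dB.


Given values:
  I = 0.006937333 W/m^2
  I_ref = 1e-12 W/m^2
Formula: SIL = 10 * log10(I / I_ref)
Compute ratio: I / I_ref = 6937333000
Compute log10: log10(6937333000) = 9.841193
Multiply: SIL = 10 * 9.841193 = 98.41

98.41 dB


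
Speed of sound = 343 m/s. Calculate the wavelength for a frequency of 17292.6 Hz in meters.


Given values:
  c = 343 m/s, f = 17292.6 Hz
Formula: lambda = c / f
lambda = 343 / 17292.6
lambda = 0.0198

0.0198 m


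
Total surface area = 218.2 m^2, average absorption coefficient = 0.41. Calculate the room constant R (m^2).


Given values:
  S = 218.2 m^2, alpha = 0.41
Formula: R = S * alpha / (1 - alpha)
Numerator: 218.2 * 0.41 = 89.462
Denominator: 1 - 0.41 = 0.59
R = 89.462 / 0.59 = 151.63

151.63 m^2


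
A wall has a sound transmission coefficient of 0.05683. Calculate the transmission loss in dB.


Given values:
  tau = 0.05683
Formula: TL = 10 * log10(1 / tau)
Compute 1 / tau = 1 / 0.05683 = 17.5963
Compute log10(17.5963) = 1.245421
TL = 10 * 1.245421 = 12.45

12.45 dB


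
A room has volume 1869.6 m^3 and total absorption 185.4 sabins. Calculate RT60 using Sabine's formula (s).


Given values:
  V = 1869.6 m^3
  A = 185.4 sabins
Formula: RT60 = 0.161 * V / A
Numerator: 0.161 * 1869.6 = 301.0056
RT60 = 301.0056 / 185.4 = 1.624

1.624 s


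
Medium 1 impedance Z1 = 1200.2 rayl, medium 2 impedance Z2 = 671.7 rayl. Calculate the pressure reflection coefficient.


Given values:
  Z1 = 1200.2 rayl, Z2 = 671.7 rayl
Formula: R = (Z2 - Z1) / (Z2 + Z1)
Numerator: Z2 - Z1 = 671.7 - 1200.2 = -528.5
Denominator: Z2 + Z1 = 671.7 + 1200.2 = 1871.9
R = -528.5 / 1871.9 = -0.2823

-0.2823


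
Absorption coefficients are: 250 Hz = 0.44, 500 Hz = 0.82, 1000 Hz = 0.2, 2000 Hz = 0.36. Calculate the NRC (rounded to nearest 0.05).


Given values:
  a_250 = 0.44, a_500 = 0.82
  a_1000 = 0.2, a_2000 = 0.36
Formula: NRC = (a250 + a500 + a1000 + a2000) / 4
Sum = 0.44 + 0.82 + 0.2 + 0.36 = 1.82
NRC = 1.82 / 4 = 0.455
Rounded to nearest 0.05: 0.45

0.45


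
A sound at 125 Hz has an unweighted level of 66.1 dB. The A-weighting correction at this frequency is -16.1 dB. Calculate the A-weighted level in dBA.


Given values:
  SPL = 66.1 dB
  A-weighting at 125 Hz = -16.1 dB
Formula: L_A = SPL + A_weight
L_A = 66.1 + (-16.1)
L_A = 50.0

50.0 dBA


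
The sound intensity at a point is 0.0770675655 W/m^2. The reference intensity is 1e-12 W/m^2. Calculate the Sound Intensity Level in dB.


Given values:
  I = 0.0770675655 W/m^2
  I_ref = 1e-12 W/m^2
Formula: SIL = 10 * log10(I / I_ref)
Compute ratio: I / I_ref = 77067565500
Compute log10: log10(77067565500) = 10.886872
Multiply: SIL = 10 * 10.886872 = 108.87

108.87 dB


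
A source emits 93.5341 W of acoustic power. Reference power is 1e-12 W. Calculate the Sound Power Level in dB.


Given values:
  W = 93.5341 W
  W_ref = 1e-12 W
Formula: SWL = 10 * log10(W / W_ref)
Compute ratio: W / W_ref = 93534100000000
Compute log10: log10(93534100000000) = 13.97097
Multiply: SWL = 10 * 13.97097 = 139.71

139.71 dB


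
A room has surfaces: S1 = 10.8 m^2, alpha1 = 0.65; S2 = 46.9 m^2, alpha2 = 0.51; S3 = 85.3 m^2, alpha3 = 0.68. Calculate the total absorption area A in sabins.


Given surfaces:
  Surface 1: 10.8 * 0.65 = 7.02
  Surface 2: 46.9 * 0.51 = 23.919
  Surface 3: 85.3 * 0.68 = 58.004
Formula: A = sum(Si * alpha_i)
A = 7.02 + 23.919 + 58.004
A = 88.94

88.94 sabins


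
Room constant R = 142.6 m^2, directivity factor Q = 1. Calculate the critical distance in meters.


Given values:
  R = 142.6 m^2, Q = 1
Formula: d_c = 0.141 * sqrt(Q * R)
Compute Q * R = 1 * 142.6 = 142.6
Compute sqrt(142.6) = 11.9415
d_c = 0.141 * 11.9415 = 1.684

1.684 m


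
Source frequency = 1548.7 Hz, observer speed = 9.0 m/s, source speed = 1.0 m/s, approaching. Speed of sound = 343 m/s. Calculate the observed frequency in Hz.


Given values:
  f_s = 1548.7 Hz, v_o = 9.0 m/s, v_s = 1.0 m/s
  Direction: approaching
Formula: f_o = f_s * (c + v_o) / (c - v_s)
Numerator: c + v_o = 343 + 9.0 = 352.0
Denominator: c - v_s = 343 - 1.0 = 342.0
f_o = 1548.7 * 352.0 / 342.0 = 1593.98

1593.98 Hz


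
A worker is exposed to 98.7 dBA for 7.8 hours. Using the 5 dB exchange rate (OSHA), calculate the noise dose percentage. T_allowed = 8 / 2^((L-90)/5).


Given values:
  L = 98.7 dBA, T = 7.8 hours
Formula: T_allowed = 8 / 2^((L - 90) / 5)
Compute exponent: (98.7 - 90) / 5 = 1.74
Compute 2^(1.74) = 3.340352
T_allowed = 8 / 3.340352 = 2.394957 hours
Dose = (T / T_allowed) * 100
Dose = (7.8 / 2.394957) * 100 = 325.68

325.68 %


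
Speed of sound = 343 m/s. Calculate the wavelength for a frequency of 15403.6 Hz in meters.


Given values:
  c = 343 m/s, f = 15403.6 Hz
Formula: lambda = c / f
lambda = 343 / 15403.6
lambda = 0.0223

0.0223 m


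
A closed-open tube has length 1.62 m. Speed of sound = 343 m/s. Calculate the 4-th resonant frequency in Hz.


Given values:
  Tube type: closed-open, L = 1.62 m, c = 343 m/s, n = 4
Formula: f_n = (2n - 1) * c / (4 * L)
Compute 2n - 1 = 2*4 - 1 = 7
Compute 4 * L = 4 * 1.62 = 6.48
f = 7 * 343 / 6.48
f = 370.52

370.52 Hz


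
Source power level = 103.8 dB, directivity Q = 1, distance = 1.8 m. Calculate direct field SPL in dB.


Given values:
  Lw = 103.8 dB, Q = 1, r = 1.8 m
Formula: SPL = Lw + 10 * log10(Q / (4 * pi * r^2))
Compute 4 * pi * r^2 = 4 * pi * 1.8^2 = 40.715
Compute Q / denom = 1 / 40.715 = 0.02456097
Compute 10 * log10(0.02456097) = -16.0975
SPL = 103.8 + (-16.0975) = 87.7

87.7 dB


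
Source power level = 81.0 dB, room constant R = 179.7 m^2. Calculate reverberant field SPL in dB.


Given values:
  Lw = 81.0 dB, R = 179.7 m^2
Formula: SPL = Lw + 10 * log10(4 / R)
Compute 4 / R = 4 / 179.7 = 0.022259
Compute 10 * log10(0.022259) = -16.5249
SPL = 81.0 + (-16.5249) = 64.48

64.48 dB


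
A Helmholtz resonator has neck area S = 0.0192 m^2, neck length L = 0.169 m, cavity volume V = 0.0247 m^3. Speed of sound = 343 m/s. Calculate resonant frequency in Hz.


Given values:
  S = 0.0192 m^2, L = 0.169 m, V = 0.0247 m^3, c = 343 m/s
Formula: f = (c / (2*pi)) * sqrt(S / (V * L))
Compute V * L = 0.0247 * 0.169 = 0.0041743
Compute S / (V * L) = 0.0192 / 0.0041743 = 4.5996
Compute sqrt(4.5996) = 2.144668
Compute c / (2*pi) = 343 / 6.283185 = 54.590148
f = 54.590148 * 2.144668 = 117.08

117.08 Hz


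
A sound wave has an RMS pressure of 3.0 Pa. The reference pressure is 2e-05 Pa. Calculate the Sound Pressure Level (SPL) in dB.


Given values:
  p = 3.0 Pa
  p_ref = 2e-05 Pa
Formula: SPL = 20 * log10(p / p_ref)
Compute ratio: p / p_ref = 3.0 / 2e-05 = 150000
Compute log10: log10(150000) = 5.176091
Multiply: SPL = 20 * 5.176091 = 103.52

103.52 dB


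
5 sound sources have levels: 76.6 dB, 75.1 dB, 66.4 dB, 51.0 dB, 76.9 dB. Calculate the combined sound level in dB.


Formula: L_total = 10 * log10( sum(10^(Li/10)) )
  Source 1: 10^(76.6/10) = 45708818.9615
  Source 2: 10^(75.1/10) = 32359365.693
  Source 3: 10^(66.4/10) = 4365158.3224
  Source 4: 10^(51.0/10) = 125892.5412
  Source 5: 10^(76.9/10) = 48977881.9368
Sum of linear values = 131537117.4549
L_total = 10 * log10(131537117.4549) = 81.19

81.19 dB


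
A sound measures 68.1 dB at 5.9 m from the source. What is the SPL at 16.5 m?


Given values:
  SPL1 = 68.1 dB, r1 = 5.9 m, r2 = 16.5 m
Formula: SPL2 = SPL1 - 20 * log10(r2 / r1)
Compute ratio: r2 / r1 = 16.5 / 5.9 = 2.7966
Compute log10: log10(2.7966) = 0.44663
Compute drop: 20 * 0.44663 = 8.9326
SPL2 = 68.1 - 8.9326 = 59.17

59.17 dB


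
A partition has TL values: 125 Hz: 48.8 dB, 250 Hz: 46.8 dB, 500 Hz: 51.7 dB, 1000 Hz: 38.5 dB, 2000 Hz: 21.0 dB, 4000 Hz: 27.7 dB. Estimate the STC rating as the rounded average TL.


Given TL values at each frequency:
  125 Hz: 48.8 dB
  250 Hz: 46.8 dB
  500 Hz: 51.7 dB
  1000 Hz: 38.5 dB
  2000 Hz: 21.0 dB
  4000 Hz: 27.7 dB
Formula: STC ~ round(average of TL values)
Sum = 48.8 + 46.8 + 51.7 + 38.5 + 21.0 + 27.7 = 234.5
Average = 234.5 / 6 = 39.08
Rounded: 39

39


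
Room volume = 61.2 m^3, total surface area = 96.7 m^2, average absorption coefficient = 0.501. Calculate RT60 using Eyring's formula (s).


Given values:
  V = 61.2 m^3, S = 96.7 m^2, alpha = 0.501
Formula: RT60 = 0.161 * V / (-S * ln(1 - alpha))
Compute ln(1 - 0.501) = ln(0.499) = -0.695149
Denominator: -96.7 * -0.695149 = 67.2209
Numerator: 0.161 * 61.2 = 9.8532
RT60 = 9.8532 / 67.2209 = 0.147

0.147 s


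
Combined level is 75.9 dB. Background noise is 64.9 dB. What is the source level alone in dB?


Given values:
  L_total = 75.9 dB, L_bg = 64.9 dB
Formula: L_source = 10 * log10(10^(L_total/10) - 10^(L_bg/10))
Convert to linear:
  10^(75.9/10) = 38904514.4994
  10^(64.9/10) = 3090295.4325
Difference: 38904514.4994 - 3090295.4325 = 35814219.0669
L_source = 10 * log10(35814219.0669) = 75.54

75.54 dB


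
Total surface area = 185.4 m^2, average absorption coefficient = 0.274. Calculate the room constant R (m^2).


Given values:
  S = 185.4 m^2, alpha = 0.274
Formula: R = S * alpha / (1 - alpha)
Numerator: 185.4 * 0.274 = 50.7996
Denominator: 1 - 0.274 = 0.726
R = 50.7996 / 0.726 = 69.97

69.97 m^2


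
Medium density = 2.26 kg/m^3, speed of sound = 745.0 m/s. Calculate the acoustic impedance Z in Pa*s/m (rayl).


Given values:
  rho = 2.26 kg/m^3
  c = 745.0 m/s
Formula: Z = rho * c
Z = 2.26 * 745.0
Z = 1683.7

1683.7 rayl


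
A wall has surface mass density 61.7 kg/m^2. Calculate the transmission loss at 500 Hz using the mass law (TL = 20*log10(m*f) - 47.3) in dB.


Given values:
  m = 61.7 kg/m^2, f = 500 Hz
Formula: TL = 20 * log10(m * f) - 47.3
Compute m * f = 61.7 * 500 = 30850.0
Compute log10(30850.0) = 4.489255
Compute 20 * 4.489255 = 89.7851
TL = 89.7851 - 47.3 = 42.49

42.49 dB


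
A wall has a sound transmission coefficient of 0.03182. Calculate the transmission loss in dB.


Given values:
  tau = 0.03182
Formula: TL = 10 * log10(1 / tau)
Compute 1 / tau = 1 / 0.03182 = 31.4268
Compute log10(31.4268) = 1.4973
TL = 10 * 1.4973 = 14.97

14.97 dB


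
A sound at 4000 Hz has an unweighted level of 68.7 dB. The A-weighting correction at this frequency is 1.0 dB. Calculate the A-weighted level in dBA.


Given values:
  SPL = 68.7 dB
  A-weighting at 4000 Hz = 1.0 dB
Formula: L_A = SPL + A_weight
L_A = 68.7 + (1.0)
L_A = 69.7

69.7 dBA


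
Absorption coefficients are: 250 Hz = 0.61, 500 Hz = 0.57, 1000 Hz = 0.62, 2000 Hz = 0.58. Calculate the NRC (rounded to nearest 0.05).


Given values:
  a_250 = 0.61, a_500 = 0.57
  a_1000 = 0.62, a_2000 = 0.58
Formula: NRC = (a250 + a500 + a1000 + a2000) / 4
Sum = 0.61 + 0.57 + 0.62 + 0.58 = 2.38
NRC = 2.38 / 4 = 0.595
Rounded to nearest 0.05: 0.6

0.6


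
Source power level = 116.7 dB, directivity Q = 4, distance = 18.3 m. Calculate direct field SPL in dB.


Given values:
  Lw = 116.7 dB, Q = 4, r = 18.3 m
Formula: SPL = Lw + 10 * log10(Q / (4 * pi * r^2))
Compute 4 * pi * r^2 = 4 * pi * 18.3^2 = 4208.3519
Compute Q / denom = 4 / 4208.3519 = 0.00095049
Compute 10 * log10(0.00095049) = -30.2205
SPL = 116.7 + (-30.2205) = 86.48

86.48 dB
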